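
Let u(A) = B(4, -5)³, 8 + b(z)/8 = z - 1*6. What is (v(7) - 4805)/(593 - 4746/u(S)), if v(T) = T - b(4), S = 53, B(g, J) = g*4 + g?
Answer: -18872000/2369627 ≈ -7.9641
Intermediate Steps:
B(g, J) = 5*g (B(g, J) = 4*g + g = 5*g)
b(z) = -112 + 8*z (b(z) = -64 + 8*(z - 1*6) = -64 + 8*(z - 6) = -64 + 8*(-6 + z) = -64 + (-48 + 8*z) = -112 + 8*z)
u(A) = 8000 (u(A) = (5*4)³ = 20³ = 8000)
v(T) = 80 + T (v(T) = T - (-112 + 8*4) = T - (-112 + 32) = T - 1*(-80) = T + 80 = 80 + T)
(v(7) - 4805)/(593 - 4746/u(S)) = ((80 + 7) - 4805)/(593 - 4746/8000) = (87 - 4805)/(593 - 4746*1/8000) = -4718/(593 - 2373/4000) = -4718/2369627/4000 = -4718*4000/2369627 = -18872000/2369627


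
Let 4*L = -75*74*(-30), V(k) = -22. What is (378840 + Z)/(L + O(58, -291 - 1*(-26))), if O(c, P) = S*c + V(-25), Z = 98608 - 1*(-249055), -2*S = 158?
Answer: 726503/37021 ≈ 19.624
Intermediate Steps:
S = -79 (S = -½*158 = -79)
Z = 347663 (Z = 98608 + 249055 = 347663)
O(c, P) = -22 - 79*c (O(c, P) = -79*c - 22 = -22 - 79*c)
L = 41625 (L = (-75*74*(-30))/4 = (-5550*(-30))/4 = (¼)*166500 = 41625)
(378840 + Z)/(L + O(58, -291 - 1*(-26))) = (378840 + 347663)/(41625 + (-22 - 79*58)) = 726503/(41625 + (-22 - 4582)) = 726503/(41625 - 4604) = 726503/37021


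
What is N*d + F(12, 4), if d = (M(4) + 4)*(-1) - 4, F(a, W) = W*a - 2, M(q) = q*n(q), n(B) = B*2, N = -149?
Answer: 6006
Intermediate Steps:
n(B) = 2*B
M(q) = 2*q**2 (M(q) = q*(2*q) = 2*q**2)
F(a, W) = -2 + W*a
d = -40 (d = (2*4**2 + 4)*(-1) - 4 = (2*16 + 4)*(-1) - 4 = (32 + 4)*(-1) - 4 = 36*(-1) - 4 = -36 - 4 = -40)
N*d + F(12, 4) = -149*(-40) + (-2 + 4*12) = 5960 + (-2 + 48) = 5960 + 46 = 6006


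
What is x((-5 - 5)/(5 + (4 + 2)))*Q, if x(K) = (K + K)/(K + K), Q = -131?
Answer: -131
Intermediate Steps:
x(K) = 1 (x(K) = (2*K)/((2*K)) = (2*K)*(1/(2*K)) = 1)
x((-5 - 5)/(5 + (4 + 2)))*Q = 1*(-131) = -131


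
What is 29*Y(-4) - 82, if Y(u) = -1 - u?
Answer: 5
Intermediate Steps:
29*Y(-4) - 82 = 29*(-1 - 1*(-4)) - 82 = 29*(-1 + 4) - 82 = 29*3 - 82 = 87 - 82 = 5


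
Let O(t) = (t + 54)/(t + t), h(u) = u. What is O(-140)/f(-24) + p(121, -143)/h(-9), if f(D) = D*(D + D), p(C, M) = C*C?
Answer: -29151853/17920 ≈ -1626.8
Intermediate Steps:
p(C, M) = C²
f(D) = 2*D² (f(D) = D*(2*D) = 2*D²)
O(t) = (54 + t)/(2*t) (O(t) = (54 + t)/((2*t)) = (54 + t)*(1/(2*t)) = (54 + t)/(2*t))
O(-140)/f(-24) + p(121, -143)/h(-9) = ((½)*(54 - 140)/(-140))/((2*(-24)²)) + 121²/(-9) = ((½)*(-1/140)*(-86))/((2*576)) + 14641*(-⅑) = (43/140)/1152 - 14641/9 = (43/140)*(1/1152) - 14641/9 = 43/161280 - 14641/9 = -29151853/17920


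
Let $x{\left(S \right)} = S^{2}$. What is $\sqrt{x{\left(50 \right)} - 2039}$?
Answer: $\sqrt{461} \approx 21.471$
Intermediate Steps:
$\sqrt{x{\left(50 \right)} - 2039} = \sqrt{50^{2} - 2039} = \sqrt{2500 - 2039} = \sqrt{461}$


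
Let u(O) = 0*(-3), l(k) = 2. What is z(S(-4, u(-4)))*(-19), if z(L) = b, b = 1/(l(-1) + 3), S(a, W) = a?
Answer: -19/5 ≈ -3.8000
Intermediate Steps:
u(O) = 0
b = 1/5 (b = 1/(2 + 3) = 1/5 ≈ 0.20000)
z(L) = 1/5
z(S(-4, u(-4)))*(-19) = (1/5)*(-19) = -19/5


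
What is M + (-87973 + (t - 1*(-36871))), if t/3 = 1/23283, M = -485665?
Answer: -4165848686/7761 ≈ -5.3677e+5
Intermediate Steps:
t = 1/7761 (t = 3/23283 = 3*(1/23283) = 1/7761 ≈ 0.00012885)
M + (-87973 + (t - 1*(-36871))) = -485665 + (-87973 + (1/7761 - 1*(-36871))) = -485665 + (-87973 + (1/7761 + 36871)) = -485665 + (-87973 + 286155832/7761) = -485665 - 396602621/7761 = -4165848686/7761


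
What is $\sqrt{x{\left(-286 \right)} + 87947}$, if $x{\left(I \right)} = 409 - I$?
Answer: $\sqrt{88642} \approx 297.73$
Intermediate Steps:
$\sqrt{x{\left(-286 \right)} + 87947} = \sqrt{\left(409 - -286\right) + 87947} = \sqrt{\left(409 + 286\right) + 87947} = \sqrt{695 + 87947} = \sqrt{88642}$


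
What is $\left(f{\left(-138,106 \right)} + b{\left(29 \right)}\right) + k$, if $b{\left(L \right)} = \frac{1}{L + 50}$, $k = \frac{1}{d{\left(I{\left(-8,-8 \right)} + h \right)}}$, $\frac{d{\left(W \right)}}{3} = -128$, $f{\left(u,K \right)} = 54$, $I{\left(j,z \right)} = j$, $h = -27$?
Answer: $\frac{1638449}{30336} \approx 54.01$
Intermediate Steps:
$d{\left(W \right)} = -384$ ($d{\left(W \right)} = 3 \left(-128\right) = -384$)
$k = - \frac{1}{384}$ ($k = \frac{1}{-384} = - \frac{1}{384} \approx -0.0026042$)
$b{\left(L \right)} = \frac{1}{50 + L}$
$\left(f{\left(-138,106 \right)} + b{\left(29 \right)}\right) + k = \left(54 + \frac{1}{50 + 29}\right) - \frac{1}{384} = \left(54 + \frac{1}{79}\right) - \frac{1}{384} = \frac{4267}{79} - \frac{1}{384} = \frac{1638449}{30336}$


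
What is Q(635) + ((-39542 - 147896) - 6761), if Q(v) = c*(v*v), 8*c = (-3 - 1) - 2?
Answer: -1986471/4 ≈ -4.9662e+5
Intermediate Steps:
c = -3/4 (c = ((-3 - 1) - 2)/8 = (-4 - 2)/8 = (1/8)*(-6) = -3/4 ≈ -0.75000)
Q(v) = -3*v**2/4 (Q(v) = -3*v*v/4 = -3*v**2/4)
Q(635) + ((-39542 - 147896) - 6761) = -3/4*635**2 + ((-39542 - 147896) - 6761) = -3/4*403225 + (-187438 - 6761) = -1209675/4 - 194199 = -1986471/4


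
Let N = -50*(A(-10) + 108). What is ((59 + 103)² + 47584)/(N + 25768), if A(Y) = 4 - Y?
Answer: 18457/4917 ≈ 3.7537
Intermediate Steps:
N = -6100 (N = -50*((4 - 1*(-10)) + 108) = -50*((4 + 10) + 108) = -50*(14 + 108) = -50*122 = -6100)
((59 + 103)² + 47584)/(N + 25768) = ((59 + 103)² + 47584)/(-6100 + 25768) = (162² + 47584)/19668 = (26244 + 47584)*(1/19668) = 73828*(1/19668) = 18457/4917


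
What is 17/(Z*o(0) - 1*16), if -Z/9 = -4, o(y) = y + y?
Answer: -17/16 ≈ -1.0625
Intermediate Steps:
o(y) = 2*y
Z = 36 (Z = -9*(-4) = 36)
17/(Z*o(0) - 1*16) = 17/(36*(2*0) - 1*16) = 17/(36*0 - 16) = 17/(0 - 16) = 17/(-16) = 17*(-1/16) = -17/16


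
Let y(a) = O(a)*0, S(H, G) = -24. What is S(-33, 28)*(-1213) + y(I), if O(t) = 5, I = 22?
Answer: 29112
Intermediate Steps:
y(a) = 0 (y(a) = 5*0 = 0)
S(-33, 28)*(-1213) + y(I) = -24*(-1213) + 0 = 29112 + 0 = 29112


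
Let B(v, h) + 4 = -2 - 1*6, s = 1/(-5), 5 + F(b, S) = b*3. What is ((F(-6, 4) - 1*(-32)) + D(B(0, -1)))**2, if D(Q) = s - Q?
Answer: 10816/25 ≈ 432.64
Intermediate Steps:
F(b, S) = -5 + 3*b (F(b, S) = -5 + b*3 = -5 + 3*b)
s = -1/5 ≈ -0.20000
B(v, h) = -12 (B(v, h) = -4 + (-2 - 1*6) = -4 + (-2 - 6) = -4 - 8 = -12)
D(Q) = -1/5 - Q
((F(-6, 4) - 1*(-32)) + D(B(0, -1)))**2 = (((-5 + 3*(-6)) - 1*(-32)) + (-1/5 - 1*(-12)))**2 = (((-5 - 18) + 32) + (-1/5 + 12))**2 = ((-23 + 32) + 59/5)**2 = (9 + 59/5)**2 = (104/5)**2 = 10816/25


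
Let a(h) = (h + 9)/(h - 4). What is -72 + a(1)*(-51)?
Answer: 98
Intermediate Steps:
a(h) = (9 + h)/(-4 + h)
-72 + a(1)*(-51) = -72 + ((9 + 1)/(-4 + 1))*(-51) = -72 + (10/(-3))*(-51) = -72 - ⅓*10*(-51) = -72 - 10/3*(-51) = -72 + 170 = 98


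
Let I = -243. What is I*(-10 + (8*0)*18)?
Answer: 2430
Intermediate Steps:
I*(-10 + (8*0)*18) = -243*(-10 + (8*0)*18) = -243*(-10 + 0*18) = -243*(-10 + 0) = -243*(-10) = 2430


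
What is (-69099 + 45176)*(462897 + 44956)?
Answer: -12149367319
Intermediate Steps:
(-69099 + 45176)*(462897 + 44956) = -23923*507853 = -12149367319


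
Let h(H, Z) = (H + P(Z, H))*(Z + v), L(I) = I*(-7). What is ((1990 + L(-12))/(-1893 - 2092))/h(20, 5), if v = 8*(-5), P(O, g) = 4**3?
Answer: 1037/5857950 ≈ 0.00017702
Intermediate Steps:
P(O, g) = 64
v = -40
L(I) = -7*I
h(H, Z) = (-40 + Z)*(64 + H) (h(H, Z) = (H + 64)*(Z - 40) = (64 + H)*(-40 + Z) = (-40 + Z)*(64 + H))
((1990 + L(-12))/(-1893 - 2092))/h(20, 5) = ((1990 - 7*(-12))/(-1893 - 2092))/(-2560 - 40*20 + 64*5 + 20*5) = ((1990 + 84)/(-3985))/(-2560 - 800 + 320 + 100) = (2074*(-1/3985))/(-2940) = -2074/3985*(-1/2940) = 1037/5857950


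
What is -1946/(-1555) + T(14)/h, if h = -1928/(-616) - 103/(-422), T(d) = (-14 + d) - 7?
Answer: -140351372/170479315 ≈ -0.82327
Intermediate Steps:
T(d) = -21 + d
h = 109633/32494 (h = -1928*(-1/616) - 103*(-1/422) = 241/77 + 103/422 = 109633/32494 ≈ 3.3739)
-1946/(-1555) + T(14)/h = -1946/(-1555) + (-21 + 14)/(109633/32494) = -1946*(-1/1555) - 7*32494/109633 = 1946/1555 - 227458/109633 = -140351372/170479315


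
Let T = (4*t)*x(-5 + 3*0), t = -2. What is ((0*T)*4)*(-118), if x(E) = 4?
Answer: 0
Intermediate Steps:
T = -32 (T = (4*(-2))*4 = -8*4 = -32)
((0*T)*4)*(-118) = ((0*(-32))*4)*(-118) = (0*4)*(-118) = 0*(-118) = 0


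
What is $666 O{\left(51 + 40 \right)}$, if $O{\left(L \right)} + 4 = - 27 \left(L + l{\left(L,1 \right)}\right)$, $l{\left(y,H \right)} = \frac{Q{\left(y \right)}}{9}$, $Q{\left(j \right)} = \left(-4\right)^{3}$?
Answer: $-1511154$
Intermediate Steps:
$Q{\left(j \right)} = -64$
$l{\left(y,H \right)} = - \frac{64}{9}$
$O{\left(L \right)} = 188 - 27 L$ ($O{\left(L \right)} = -4 - 27 \left(L - \frac{64}{9}\right) = -4 - 27 \left(- \frac{64}{9} + L\right) = -4 - \left(-192 + 27 L\right) = 188 - 27 L$)
$666 O{\left(51 + 40 \right)} = 666 \left(188 - 27 \left(51 + 40\right)\right) = 666 \left(188 - 2457\right) = 666 \left(-2269\right) = -1511154$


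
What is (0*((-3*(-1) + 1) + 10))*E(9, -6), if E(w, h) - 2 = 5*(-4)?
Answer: 0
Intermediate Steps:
E(w, h) = -18 (E(w, h) = 2 + 5*(-4) = 2 - 20 = -18)
(0*((-3*(-1) + 1) + 10))*E(9, -6) = (0*((-3*(-1) + 1) + 10))*(-18) = (0*((3 + 1) + 10))*(-18) = (0*(4 + 10))*(-18) = (0*14)*(-18) = 0*(-18) = 0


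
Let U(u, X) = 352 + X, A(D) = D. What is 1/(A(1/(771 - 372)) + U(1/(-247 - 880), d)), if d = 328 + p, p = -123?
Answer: 399/222244 ≈ 0.0017953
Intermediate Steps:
d = 205 (d = 328 - 123 = 205)
1/(A(1/(771 - 372)) + U(1/(-247 - 880), d)) = 1/(1/(771 - 372) + (352 + 205)) = 1/(1/399 + 557) = 1/(222244/399) = 399/222244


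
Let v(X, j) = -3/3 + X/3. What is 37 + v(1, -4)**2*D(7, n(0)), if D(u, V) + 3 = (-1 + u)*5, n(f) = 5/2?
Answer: 49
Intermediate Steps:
n(f) = 5/2 (n(f) = 5*(1/2) = 5/2)
v(X, j) = -1 + X/3 (v(X, j) = -3*1/3 + X*(1/3) = -1 + X/3)
D(u, V) = -8 + 5*u (D(u, V) = -3 + (-1 + u)*5 = -3 + (-5 + 5*u) = -8 + 5*u)
37 + v(1, -4)**2*D(7, n(0)) = 37 + (-1 + (1/3)*1)**2*(-8 + 5*7) = 37 + (-1 + 1/3)**2*(-8 + 35) = 37 + (-2/3)**2*27 = 37 + (4/9)*27 = 37 + 12 = 49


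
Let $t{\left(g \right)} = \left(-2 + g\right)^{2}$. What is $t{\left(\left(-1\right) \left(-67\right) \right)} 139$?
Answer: $587275$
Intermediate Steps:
$t{\left(\left(-1\right) \left(-67\right) \right)} 139 = \left(-2 - -67\right)^{2} \cdot 139 = \left(-2 + 67\right)^{2} \cdot 139 = 65^{2} \cdot 139 = 4225 \cdot 139 = 587275$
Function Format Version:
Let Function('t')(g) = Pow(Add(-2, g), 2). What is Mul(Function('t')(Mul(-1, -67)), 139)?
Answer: 587275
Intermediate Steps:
Mul(Function('t')(Mul(-1, -67)), 139) = Mul(Pow(Add(-2, Mul(-1, -67)), 2), 139) = Mul(Pow(Add(-2, 67), 2), 139) = Mul(Pow(65, 2), 139) = Mul(4225, 139) = 587275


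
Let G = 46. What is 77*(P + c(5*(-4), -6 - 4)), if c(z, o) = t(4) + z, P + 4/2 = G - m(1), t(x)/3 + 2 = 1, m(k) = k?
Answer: 1540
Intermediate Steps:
t(x) = -3 (t(x) = -6 + 3*1 = -6 + 3 = -3)
P = 43 (P = -2 + (46 - 1*1) = -2 + (46 - 1) = -2 + 45 = 43)
c(z, o) = -3 + z
77*(P + c(5*(-4), -6 - 4)) = 77*(43 + (-3 + 5*(-4))) = 77*(43 + (-3 - 20)) = 77*(43 - 23) = 77*20 = 1540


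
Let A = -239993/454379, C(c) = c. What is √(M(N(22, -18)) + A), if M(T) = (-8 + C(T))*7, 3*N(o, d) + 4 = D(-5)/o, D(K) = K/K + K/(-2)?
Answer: I*√58898108626347507/29989014 ≈ 8.0926*I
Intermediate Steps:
D(K) = 1 - K/2 (D(K) = 1 + K*(-½) = 1 - K/2)
N(o, d) = -4/3 + 7/(6*o) (N(o, d) = -4/3 + ((1 - ½*(-5))/o)/3 = -4/3 + ((1 + 5/2)/o)/3 = -4/3 + (7/(2*o))/3 = -4/3 + 7/(6*o))
A = -239993/454379 (A = -239993*1/454379 = -239993/454379 ≈ -0.52818)
M(T) = -56 + 7*T (M(T) = (-8 + T)*7 = -56 + 7*T)
√(M(N(22, -18)) + A) = √((-56 + 7*((⅙)*(7 - 8*22)/22)) - 239993/454379) = √((-56 + 7*((⅙)*(1/22)*(7 - 176))) - 239993/454379) = √((-56 + 7*((⅙)*(1/22)*(-169))) - 239993/454379) = √((-56 + 7*(-169/132)) - 239993/454379) = √((-56 - 1183/132) - 239993/454379) = √(-8575/132 - 239993/454379) = √(-3927979001/59978028) = I*√58898108626347507/29989014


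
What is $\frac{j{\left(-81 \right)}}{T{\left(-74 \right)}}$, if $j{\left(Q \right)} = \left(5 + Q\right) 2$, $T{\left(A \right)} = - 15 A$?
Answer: $- \frac{76}{555} \approx -0.13694$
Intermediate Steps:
$j{\left(Q \right)} = 10 + 2 Q$
$\frac{j{\left(-81 \right)}}{T{\left(-74 \right)}} = \frac{10 + 2 \left(-81\right)}{\left(-15\right) \left(-74\right)} = \frac{10 - 162}{1110} = \left(-152\right) \frac{1}{1110} = - \frac{76}{555}$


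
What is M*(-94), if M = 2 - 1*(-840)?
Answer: -79148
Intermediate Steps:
M = 842 (M = 2 + 840 = 842)
M*(-94) = 842*(-94) = -79148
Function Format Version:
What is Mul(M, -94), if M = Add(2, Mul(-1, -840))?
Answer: -79148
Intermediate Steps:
M = 842 (M = Add(2, 840) = 842)
Mul(M, -94) = Mul(842, -94) = -79148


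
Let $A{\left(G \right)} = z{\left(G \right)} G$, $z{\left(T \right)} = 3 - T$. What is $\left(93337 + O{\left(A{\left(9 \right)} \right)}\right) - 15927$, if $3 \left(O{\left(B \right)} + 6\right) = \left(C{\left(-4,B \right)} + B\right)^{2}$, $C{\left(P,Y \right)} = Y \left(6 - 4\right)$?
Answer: $86152$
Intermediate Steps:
$A{\left(G \right)} = G \left(3 - G\right)$ ($A{\left(G \right)} = \left(3 - G\right) G = G \left(3 - G\right)$)
$C{\left(P,Y \right)} = 2 Y$ ($C{\left(P,Y \right)} = Y 2 = 2 Y$)
$O{\left(B \right)} = -6 + 3 B^{2}$ ($O{\left(B \right)} = -6 + \frac{\left(2 B + B\right)^{2}}{3} = -6 + \frac{\left(3 B\right)^{2}}{3} = -6 + \frac{9 B^{2}}{3} = -6 + 3 B^{2}$)
$\left(93337 + O{\left(A{\left(9 \right)} \right)}\right) - 15927 = \left(93337 - \left(6 - 3 \left(9 \left(3 - 9\right)\right)^{2}\right)\right) - 15927 = \left(93337 - \left(6 - 3 \left(9 \left(-6\right)\right)^{2}\right)\right) - 15927 = \left(93337 - \left(6 - 3 \left(-54\right)^{2}\right)\right) - 15927 = \left(93337 + \left(-6 + 3 \cdot 2916\right)\right) - 15927 = \left(93337 + \left(-6 + 8748\right)\right) - 15927 = \left(93337 + 8742\right) - 15927 = 102079 - 15927 = 86152$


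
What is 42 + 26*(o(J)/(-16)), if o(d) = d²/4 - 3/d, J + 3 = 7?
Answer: 1175/32 ≈ 36.719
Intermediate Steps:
J = 4 (J = -3 + 7 = 4)
o(d) = -3/d + d²/4 (o(d) = d²*(¼) - 3/d = d²/4 - 3/d = -3/d + d²/4)
42 + 26*(o(J)/(-16)) = 42 + 26*(((¼)*(-12 + 4³)/4)/(-16)) = 42 + 26*(((¼)*(¼)*(-12 + 64))*(-1/16)) = 42 + 26*(((¼)*(¼)*52)*(-1/16)) = 42 + 26*((13/4)*(-1/16)) = 42 + 26*(-13/64) = 42 - 169/32 = 1175/32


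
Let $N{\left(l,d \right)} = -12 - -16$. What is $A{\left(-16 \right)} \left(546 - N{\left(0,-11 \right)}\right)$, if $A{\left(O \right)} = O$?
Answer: $-8672$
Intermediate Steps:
$N{\left(l,d \right)} = 4$ ($N{\left(l,d \right)} = -12 + 16 = 4$)
$A{\left(-16 \right)} \left(546 - N{\left(0,-11 \right)}\right) = - 16 \left(546 - 4\right) = \left(-16\right) 542 = -8672$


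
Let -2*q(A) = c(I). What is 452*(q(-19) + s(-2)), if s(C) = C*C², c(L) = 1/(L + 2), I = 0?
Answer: -3729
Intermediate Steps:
c(L) = 1/(2 + L)
q(A) = -¼ (q(A) = -1/(2*(2 + 0)) = -½/2 = -½*½ = -¼)
s(C) = C³
452*(q(-19) + s(-2)) = 452*(-¼ + (-2)³) = 452*(-¼ - 8) = 452*(-33/4) = -3729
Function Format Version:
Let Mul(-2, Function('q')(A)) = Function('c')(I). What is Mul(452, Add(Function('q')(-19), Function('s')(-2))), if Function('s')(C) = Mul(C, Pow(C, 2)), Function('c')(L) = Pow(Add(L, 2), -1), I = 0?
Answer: -3729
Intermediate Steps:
Function('c')(L) = Pow(Add(2, L), -1)
Function('q')(A) = Rational(-1, 4) (Function('q')(A) = Mul(Rational(-1, 2), Pow(Add(2, 0), -1)) = Mul(Rational(-1, 2), Pow(2, -1)) = Mul(Rational(-1, 2), Rational(1, 2)) = Rational(-1, 4))
Function('s')(C) = Pow(C, 3)
Mul(452, Add(Function('q')(-19), Function('s')(-2))) = Mul(452, Add(Rational(-1, 4), Pow(-2, 3))) = Mul(452, Add(Rational(-1, 4), -8)) = Mul(452, Rational(-33, 4)) = -3729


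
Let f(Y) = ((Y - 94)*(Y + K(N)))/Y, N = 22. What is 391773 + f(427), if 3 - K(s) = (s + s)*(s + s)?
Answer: 166785573/427 ≈ 3.9060e+5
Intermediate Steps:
K(s) = 3 - 4*s² (K(s) = 3 - (s + s)*(s + s) = 3 - 2*s*2*s = 3 - 4*s²)
f(Y) = (-1933 + Y)*(-94 + Y)/Y (f(Y) = ((Y - 94)*(Y + (3 - 4*22²)))/Y = ((-94 + Y)*(Y + (3 - 4*484)))/Y = ((-94 + Y)*(Y + (3 - 1936)))/Y = ((-94 + Y)*(Y - 1933))/Y = ((-94 + Y)*(-1933 + Y))/Y = ((-1933 + Y)*(-94 + Y))/Y = (-1933 + Y)*(-94 + Y)/Y)
391773 + f(427) = 391773 + (-2027 + 427 + 181702/427) = 391773 - 501498/427 = 166785573/427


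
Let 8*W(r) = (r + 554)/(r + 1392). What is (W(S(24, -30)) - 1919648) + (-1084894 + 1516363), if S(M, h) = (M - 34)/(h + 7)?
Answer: -23830209530/16013 ≈ -1.4882e+6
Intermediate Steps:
S(M, h) = (-34 + M)/(7 + h)
W(r) = (554 + r)/(8*(1392 + r)) (W(r) = ((r + 554)/(r + 1392))/8 = ((554 + r)/(1392 + r))/8 = (554 + r)/(8*(1392 + r)))
(W(S(24, -30)) - 1919648) + (-1084894 + 1516363) = ((554 + (-34 + 24)/(7 - 30))/(8*(1392 + (-34 + 24)/(7 - 30))) - 1919648) + (-1084894 + 1516363) = ((554 - 10/(-23))/(8*(1392 - 10/(-23))) - 1919648) + 431469 = ((554 - 1/23*(-10))/(8*(1392 - 1/23*(-10))) - 1919648) + 431469 = ((554 + 10/23)/(8*(1392 + 10/23)) - 1919648) + 431469 = ((1/8)*(12752/23)/(32026/23) - 1919648) + 431469 = ((1/8)*(23/32026)*(12752/23) - 1919648) + 431469 = (797/16013 - 1919648) + 431469 = -30739322627/16013 + 431469 = -23830209530/16013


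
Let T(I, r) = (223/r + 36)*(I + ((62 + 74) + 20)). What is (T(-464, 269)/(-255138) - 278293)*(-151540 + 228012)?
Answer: -730301332216848040/34316061 ≈ -2.1282e+10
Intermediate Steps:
T(I, r) = (36 + 223/r)*(156 + I) (T(I, r) = (36 + 223/r)*(I + (136 + 20)) = (36 + 223/r)*(I + 156) = (36 + 223/r)*(156 + I))
(T(-464, 269)/(-255138) - 278293)*(-151540 + 228012) = (((34788 + 223*(-464) + 36*269*(156 - 464))/269)/(-255138) - 278293)*(-151540 + 228012) = (((34788 - 103472 + 36*269*(-308))/269)*(-1/255138) - 278293)*76472 = (((34788 - 103472 - 2982672)/269)*(-1/255138) - 278293)*76472 = (((1/269)*(-3051356))*(-1/255138) - 278293)*76472 = (-3051356/269*(-1/255138) - 278293)*76472 = (1525678/34316061 - 278293)*76472 = -9549918038195/34316061*76472 = -730301332216848040/34316061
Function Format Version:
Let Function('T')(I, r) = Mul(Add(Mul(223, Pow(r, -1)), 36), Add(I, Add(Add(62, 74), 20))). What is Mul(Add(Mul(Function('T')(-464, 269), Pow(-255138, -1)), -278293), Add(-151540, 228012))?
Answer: Rational(-730301332216848040, 34316061) ≈ -2.1282e+10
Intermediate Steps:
Function('T')(I, r) = Mul(Add(36, Mul(223, Pow(r, -1))), Add(156, I)) (Function('T')(I, r) = Mul(Add(36, Mul(223, Pow(r, -1))), Add(I, Add(136, 20))) = Mul(Add(36, Mul(223, Pow(r, -1))), Add(I, 156)) = Mul(Add(36, Mul(223, Pow(r, -1))), Add(156, I)))
Mul(Add(Mul(Function('T')(-464, 269), Pow(-255138, -1)), -278293), Add(-151540, 228012)) = Mul(Add(Mul(Mul(Pow(269, -1), Add(34788, Mul(223, -464), Mul(36, 269, Add(156, -464)))), Pow(-255138, -1)), -278293), Add(-151540, 228012)) = Mul(Add(Mul(Mul(Rational(1, 269), Add(34788, -103472, Mul(36, 269, -308))), Rational(-1, 255138)), -278293), 76472) = Mul(Add(Mul(Mul(Rational(1, 269), Add(34788, -103472, -2982672)), Rational(-1, 255138)), -278293), 76472) = Mul(Add(Mul(Mul(Rational(1, 269), -3051356), Rational(-1, 255138)), -278293), 76472) = Mul(Add(Mul(Rational(-3051356, 269), Rational(-1, 255138)), -278293), 76472) = Mul(Add(Rational(1525678, 34316061), -278293), 76472) = Mul(Rational(-9549918038195, 34316061), 76472) = Rational(-730301332216848040, 34316061)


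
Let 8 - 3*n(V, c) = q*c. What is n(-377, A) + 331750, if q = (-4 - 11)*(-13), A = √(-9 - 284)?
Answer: 995258/3 - 65*I*√293 ≈ 3.3175e+5 - 1112.6*I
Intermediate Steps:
A = I*√293 (A = √(-293) = I*√293 ≈ 17.117*I)
q = 195 (q = -15*(-13) = 195)
n(V, c) = 8/3 - 65*c
n(-377, A) + 331750 = (8/3 - 65*I*√293) + 331750 = 995258/3 - 65*I*√293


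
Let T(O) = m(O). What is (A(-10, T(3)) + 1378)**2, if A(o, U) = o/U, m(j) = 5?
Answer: 1893376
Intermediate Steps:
T(O) = 5
(A(-10, T(3)) + 1378)**2 = (-10/5 + 1378)**2 = (-10*1/5 + 1378)**2 = (-2 + 1378)**2 = 1376**2 = 1893376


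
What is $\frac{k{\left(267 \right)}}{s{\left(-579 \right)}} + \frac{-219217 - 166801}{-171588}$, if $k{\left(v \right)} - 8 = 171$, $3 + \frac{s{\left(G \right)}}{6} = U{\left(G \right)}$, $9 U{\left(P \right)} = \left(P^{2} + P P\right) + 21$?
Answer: $\frac{43143645991}{19174272648} \approx 2.2501$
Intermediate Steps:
$U{\left(P \right)} = \frac{7}{3} + \frac{2 P^{2}}{9}$ ($U{\left(P \right)} = \frac{\left(P^{2} + P P\right) + 21}{9} = \frac{\left(P^{2} + P^{2}\right) + 21}{9} = \frac{2 P^{2} + 21}{9} = \frac{21 + 2 P^{2}}{9} = \frac{7}{3} + \frac{2 P^{2}}{9}$)
$s{\left(G \right)} = -4 + \frac{4 G^{2}}{3}$ ($s{\left(G \right)} = -18 + 6 \left(\frac{7}{3} + \frac{2 G^{2}}{9}\right) = -18 + \left(14 + \frac{4 G^{2}}{3}\right) = -4 + \frac{4 G^{2}}{3}$)
$k{\left(v \right)} = 179$ ($k{\left(v \right)} = 8 + 171 = 179$)
$\frac{k{\left(267 \right)}}{s{\left(-579 \right)}} + \frac{-219217 - 166801}{-171588} = \frac{179}{-4 + \frac{4 \left(-579\right)^{2}}{3}} + \frac{-219217 - 166801}{-171588} = \frac{179}{-4 + \frac{4}{3} \cdot 335241} + \left(-219217 - 166801\right) \left(- \frac{1}{171588}\right) = \frac{179}{-4 + 446988} - - \frac{193009}{85794} = \frac{179}{446984} + \frac{193009}{85794} = \frac{43143645991}{19174272648}$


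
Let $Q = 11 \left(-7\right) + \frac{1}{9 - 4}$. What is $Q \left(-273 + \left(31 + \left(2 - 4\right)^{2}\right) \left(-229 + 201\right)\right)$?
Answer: $\frac{481152}{5} \approx 96230.0$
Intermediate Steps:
$Q = - \frac{384}{5}$ ($Q = -77 + \frac{1}{5} = - \frac{384}{5} \approx -76.8$)
$Q \left(-273 + \left(31 + \left(2 - 4\right)^{2}\right) \left(-229 + 201\right)\right) = - \frac{384 \left(-273 + \left(31 + \left(2 - 4\right)^{2}\right) \left(-229 + 201\right)\right)}{5} = - \frac{384 \left(-273 + \left(31 + \left(-2\right)^{2}\right) \left(-28\right)\right)}{5} = - \frac{384 \left(-273 + \left(31 + 4\right) \left(-28\right)\right)}{5} = - \frac{384 \left(-273 + 35 \left(-28\right)\right)}{5} = - \frac{384 \left(-273 - 980\right)}{5} = \left(- \frac{384}{5}\right) \left(-1253\right) = \frac{481152}{5}$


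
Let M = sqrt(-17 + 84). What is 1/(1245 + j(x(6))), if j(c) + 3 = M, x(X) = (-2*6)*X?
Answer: 1242/1542497 - sqrt(67)/1542497 ≈ 0.00079988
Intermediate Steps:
x(X) = -12*X
M = sqrt(67) ≈ 8.1853
j(c) = -3 + sqrt(67)
1/(1245 + j(x(6))) = 1/(1245 + (-3 + sqrt(67))) = 1/(1242 + sqrt(67))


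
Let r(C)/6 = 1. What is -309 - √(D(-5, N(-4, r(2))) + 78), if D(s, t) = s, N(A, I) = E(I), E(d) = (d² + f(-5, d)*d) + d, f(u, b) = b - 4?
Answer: -309 - √73 ≈ -317.54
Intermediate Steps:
r(C) = 6 (r(C) = 6*1 = 6)
f(u, b) = -4 + b
E(d) = d + d² + d*(-4 + d) (E(d) = (d² + (-4 + d)*d) + d = (d² + d*(-4 + d)) + d = d + d² + d*(-4 + d))
N(A, I) = I*(-3 + 2*I)
-309 - √(D(-5, N(-4, r(2))) + 78) = -309 - √(-5 + 78) = -309 - √73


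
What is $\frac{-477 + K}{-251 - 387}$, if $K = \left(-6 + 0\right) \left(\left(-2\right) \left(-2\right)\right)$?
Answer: $\frac{501}{638} \approx 0.78527$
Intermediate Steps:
$K = -24$ ($K = \left(-6\right) 4 = -24$)
$\frac{-477 + K}{-251 - 387} = \frac{-477 - 24}{-251 - 387} = - \frac{501}{-638} = \left(-501\right) \left(- \frac{1}{638}\right) = \frac{501}{638}$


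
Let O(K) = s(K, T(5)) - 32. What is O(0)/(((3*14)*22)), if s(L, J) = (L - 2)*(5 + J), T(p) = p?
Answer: -13/231 ≈ -0.056277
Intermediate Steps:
s(L, J) = (-2 + L)*(5 + J)
O(K) = -52 + 10*K (O(K) = (-10 - 2*5 + 5*K + 5*K) - 32 = (-10 - 10 + 5*K + 5*K) - 32 = (-20 + 10*K) - 32 = -52 + 10*K)
O(0)/(((3*14)*22)) = (-52 + 10*0)/(((3*14)*22)) = (-52 + 0)/((42*22)) = -52/924 = -52*1/924 = -13/231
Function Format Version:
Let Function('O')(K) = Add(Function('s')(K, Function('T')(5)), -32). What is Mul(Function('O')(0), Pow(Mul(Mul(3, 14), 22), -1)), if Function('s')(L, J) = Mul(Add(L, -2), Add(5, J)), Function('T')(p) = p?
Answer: Rational(-13, 231) ≈ -0.056277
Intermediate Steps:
Function('s')(L, J) = Mul(Add(-2, L), Add(5, J))
Function('O')(K) = Add(-52, Mul(10, K)) (Function('O')(K) = Add(Add(-10, Mul(-2, 5), Mul(5, K), Mul(5, K)), -32) = Add(Add(-10, -10, Mul(5, K), Mul(5, K)), -32) = Add(Add(-20, Mul(10, K)), -32) = Add(-52, Mul(10, K)))
Mul(Function('O')(0), Pow(Mul(Mul(3, 14), 22), -1)) = Mul(Add(-52, Mul(10, 0)), Pow(Mul(Mul(3, 14), 22), -1)) = Mul(Add(-52, 0), Pow(Mul(42, 22), -1)) = Mul(-52, Pow(924, -1)) = Mul(-52, Rational(1, 924)) = Rational(-13, 231)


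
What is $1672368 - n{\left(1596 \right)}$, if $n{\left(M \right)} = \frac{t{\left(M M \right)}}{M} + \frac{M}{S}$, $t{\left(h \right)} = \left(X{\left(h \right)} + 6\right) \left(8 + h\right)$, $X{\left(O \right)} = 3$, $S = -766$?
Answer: $\frac{84457169592}{50939} \approx 1.658 \cdot 10^{6}$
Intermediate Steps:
$t{\left(h \right)} = 72 + 9 h$ ($t{\left(h \right)} = \left(3 + 6\right) \left(8 + h\right) = 9 \left(8 + h\right) = 72 + 9 h$)
$n{\left(M \right)} = - \frac{M}{766} + \frac{72 + 9 M^{2}}{M}$ ($n{\left(M \right)} = \frac{72 + 9 M M}{M} + \frac{M}{-766} = \frac{72 + 9 M^{2}}{M} + M \left(- \frac{1}{766}\right) = \frac{72 + 9 M^{2}}{M} - \frac{M}{766} = - \frac{M}{766} + \frac{72 + 9 M^{2}}{M}$)
$1672368 - n{\left(1596 \right)} = 1672368 - \left(\frac{72}{1596} + \frac{6893}{766} \cdot 1596\right) = 1672368 - \left(72 \cdot \frac{1}{1596} + \frac{5500614}{383}\right) = 1672368 - \left(\frac{6}{133} + \frac{5500614}{383}\right) = 1672368 - \frac{731583960}{50939} = \frac{84457169592}{50939}$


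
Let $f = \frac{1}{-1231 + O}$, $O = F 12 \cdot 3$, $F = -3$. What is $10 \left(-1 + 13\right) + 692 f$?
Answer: $\frac{159988}{1339} \approx 119.48$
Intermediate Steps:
$O = -108$ ($O = \left(-3\right) 12 \cdot 3 = \left(-36\right) 3 = -108$)
$f = - \frac{1}{1339}$ ($f = \frac{1}{-1231 - 108} = \frac{1}{-1339} = - \frac{1}{1339} \approx -0.00074683$)
$10 \left(-1 + 13\right) + 692 f = 10 \left(-1 + 13\right) + 692 \left(- \frac{1}{1339}\right) = 10 \cdot 12 - \frac{692}{1339} = 120 - \frac{692}{1339} = \frac{159988}{1339}$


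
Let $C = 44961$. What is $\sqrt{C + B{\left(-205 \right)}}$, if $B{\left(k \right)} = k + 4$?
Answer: $2 \sqrt{11190} \approx 211.57$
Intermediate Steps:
$B{\left(k \right)} = 4 + k$
$\sqrt{C + B{\left(-205 \right)}} = \sqrt{44961 + \left(4 - 205\right)} = \sqrt{44961 - 201} = \sqrt{44760} = 2 \sqrt{11190}$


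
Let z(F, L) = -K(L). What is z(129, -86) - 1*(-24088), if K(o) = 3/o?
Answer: 2071571/86 ≈ 24088.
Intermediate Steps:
z(F, L) = -3/L
z(129, -86) - 1*(-24088) = -3/(-86) - 1*(-24088) = -3*(-1/86) + 24088 = 3/86 + 24088 = 2071571/86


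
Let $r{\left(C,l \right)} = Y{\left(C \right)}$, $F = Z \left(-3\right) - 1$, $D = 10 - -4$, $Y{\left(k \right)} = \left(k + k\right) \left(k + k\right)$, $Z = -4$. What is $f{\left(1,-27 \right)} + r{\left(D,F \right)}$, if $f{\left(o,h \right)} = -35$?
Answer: $749$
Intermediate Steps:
$Y{\left(k \right)} = 4 k^{2}$ ($Y{\left(k \right)} = 2 k 2 k = 4 k^{2}$)
$D = 14$ ($D = 10 + 4 = 14$)
$F = 11$ ($F = \left(-4\right) \left(-3\right) - 1 = 12 - 1 = 11$)
$r{\left(C,l \right)} = 4 C^{2}$
$f{\left(1,-27 \right)} + r{\left(D,F \right)} = -35 + 4 \cdot 14^{2} = -35 + 4 \cdot 196 = -35 + 784 = 749$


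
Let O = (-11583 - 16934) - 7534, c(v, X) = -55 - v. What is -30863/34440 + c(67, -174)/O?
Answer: -288431/323080 ≈ -0.89275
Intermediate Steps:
O = -36051 (O = -28517 - 7534 = -36051)
-30863/34440 + c(67, -174)/O = -30863/34440 + (-55 - 1*67)/(-36051) = -30863*1/34440 + (-55 - 67)*(-1/36051) = -4409/4920 - 122*(-1/36051) = -4409/4920 + 2/591 = -288431/323080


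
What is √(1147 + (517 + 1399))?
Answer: √3063 ≈ 55.344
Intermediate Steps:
√(1147 + (517 + 1399)) = √(1147 + 1916) = √3063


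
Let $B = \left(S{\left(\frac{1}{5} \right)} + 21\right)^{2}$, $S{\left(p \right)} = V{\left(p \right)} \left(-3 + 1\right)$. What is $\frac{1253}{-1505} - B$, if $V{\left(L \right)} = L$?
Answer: $- \frac{457082}{1075} \approx -425.19$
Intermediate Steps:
$S{\left(p \right)} = - 2 p$ ($S{\left(p \right)} = p \left(-3 + 1\right) = p \left(-2\right) = - 2 p$)
$B = \frac{10609}{25}$ ($B = \left(- \frac{2}{5} + 21\right)^{2} = \left(\frac{103}{5}\right)^{2} = \frac{10609}{25} \approx 424.36$)
$\frac{1253}{-1505} - B = \frac{1253}{-1505} - \frac{10609}{25} = 1253 \left(- \frac{1}{1505}\right) - \frac{10609}{25} = - \frac{179}{215} - \frac{10609}{25} = - \frac{457082}{1075}$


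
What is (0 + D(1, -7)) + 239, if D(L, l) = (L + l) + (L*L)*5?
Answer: 238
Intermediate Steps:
D(L, l) = L + l + 5*L**2 (D(L, l) = (L + l) + L**2*5 = (L + l) + 5*L**2 = L + l + 5*L**2)
(0 + D(1, -7)) + 239 = (0 + (1 - 7 + 5*1**2)) + 239 = (0 + (1 - 7 + 5*1)) + 239 = (0 + (1 - 7 + 5)) + 239 = (0 - 1) + 239 = -1 + 239 = 238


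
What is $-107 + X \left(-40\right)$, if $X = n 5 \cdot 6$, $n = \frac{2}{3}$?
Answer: $-907$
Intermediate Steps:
$n = \frac{2}{3}$ ($n = 2 \cdot \frac{1}{3} = \frac{2}{3} \approx 0.66667$)
$X = 20$ ($X = \frac{2}{3} \cdot 5 \cdot 6 = \frac{10}{3} \cdot 6 = 20$)
$-107 + X \left(-40\right) = -107 + 20 \left(-40\right) = -107 - 800 = -907$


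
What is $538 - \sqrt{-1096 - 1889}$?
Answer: $538 - i \sqrt{2985} \approx 538.0 - 54.635 i$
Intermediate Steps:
$538 - \sqrt{-1096 - 1889} = 538 - \sqrt{-2985} = 538 - i \sqrt{2985}$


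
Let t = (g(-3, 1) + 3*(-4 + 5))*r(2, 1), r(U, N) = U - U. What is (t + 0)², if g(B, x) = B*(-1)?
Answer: 0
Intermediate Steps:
g(B, x) = -B
r(U, N) = 0
t = 0 (t = (-1*(-3) + 3*(-4 + 5))*0 = (3 + 3*1)*0 = (3 + 3)*0 = 6*0 = 0)
(t + 0)² = (0 + 0)² = 0² = 0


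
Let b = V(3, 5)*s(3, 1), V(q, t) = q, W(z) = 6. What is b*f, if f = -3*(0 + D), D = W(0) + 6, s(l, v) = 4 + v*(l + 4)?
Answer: -1188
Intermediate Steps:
s(l, v) = 4 + v*(4 + l)
D = 12 (D = 6 + 6 = 12)
b = 33 (b = 3*(4 + 4*1 + 3*1) = 3*(4 + 4 + 3) = 3*11 = 33)
f = -36 (f = -3*(0 + 12) = -3*12 = -36)
b*f = 33*(-36) = -1188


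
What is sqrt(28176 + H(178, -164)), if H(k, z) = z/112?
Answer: sqrt(5522209)/14 ≈ 167.85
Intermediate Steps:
H(k, z) = z/112 (H(k, z) = z*(1/112) = z/112)
sqrt(28176 + H(178, -164)) = sqrt(28176 + (1/112)*(-164)) = sqrt(28176 - 41/28) = sqrt(788887/28) = sqrt(5522209)/14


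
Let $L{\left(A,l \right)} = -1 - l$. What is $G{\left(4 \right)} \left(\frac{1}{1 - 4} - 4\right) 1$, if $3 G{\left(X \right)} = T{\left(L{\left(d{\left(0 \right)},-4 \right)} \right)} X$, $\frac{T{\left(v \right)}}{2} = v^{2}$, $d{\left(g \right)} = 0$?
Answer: $-104$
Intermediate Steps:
$T{\left(v \right)} = 2 v^{2}$
$G{\left(X \right)} = 6 X$ ($G{\left(X \right)} = \frac{2 \left(-1 - -4\right)^{2} X}{3} = \frac{2 \left(-1 + 4\right)^{2} X}{3} = \frac{2 \cdot 3^{2} X}{3} = \frac{2 \cdot 9 X}{3} = \frac{18 X}{3} = 6 X$)
$G{\left(4 \right)} \left(\frac{1}{1 - 4} - 4\right) 1 = 6 \cdot 4 \left(\frac{1}{1 - 4} - 4\right) 1 = 24 \left(\frac{1}{-3} - 4\right) 1 = 24 \left(- \frac{1}{3} - 4\right) 1 = 24 \left(\left(- \frac{13}{3}\right) 1\right) = 24 \left(- \frac{13}{3}\right) = -104$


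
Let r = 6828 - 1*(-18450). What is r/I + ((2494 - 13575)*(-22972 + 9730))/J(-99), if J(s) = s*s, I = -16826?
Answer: 411451443929/27485271 ≈ 14970.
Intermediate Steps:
r = 25278 (r = 6828 + 18450 = 25278)
J(s) = s²
r/I + ((2494 - 13575)*(-22972 + 9730))/J(-99) = 25278/(-16826) + ((2494 - 13575)*(-22972 + 9730))/((-99)²) = 25278*(-1/16826) - 11081*(-13242)/9801 = -12639/8413 + 146734602*(1/9801) = -12639/8413 + 48911534/3267 = 411451443929/27485271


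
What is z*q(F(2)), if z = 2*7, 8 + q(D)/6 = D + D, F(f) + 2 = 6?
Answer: 0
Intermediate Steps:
F(f) = 4 (F(f) = -2 + 6 = 4)
q(D) = -48 + 12*D (q(D) = -48 + 6*(D + D) = -48 + 6*(2*D) = -48 + 12*D)
z = 14
z*q(F(2)) = 14*(-48 + 12*4) = 14*(-48 + 48) = 14*0 = 0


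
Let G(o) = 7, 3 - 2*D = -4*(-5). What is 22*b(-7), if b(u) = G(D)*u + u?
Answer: -1232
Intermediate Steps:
D = -17/2 (D = 3/2 - (-2)*(-5) = 3/2 - ½*20 = 3/2 - 10 = -17/2 ≈ -8.5000)
b(u) = 8*u (b(u) = 7*u + u = 8*u)
22*b(-7) = 22*(8*(-7)) = 22*(-56) = -1232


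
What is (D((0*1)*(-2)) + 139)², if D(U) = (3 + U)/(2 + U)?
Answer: 78961/4 ≈ 19740.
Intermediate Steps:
D(U) = (3 + U)/(2 + U)
(D((0*1)*(-2)) + 139)² = ((3 + (0*1)*(-2))/(2 + (0*1)*(-2)) + 139)² = ((3 + 0*(-2))/(2 + 0*(-2)) + 139)² = ((3 + 0)/(2 + 0) + 139)² = (3/2 + 139)² = (281/2)² = 78961/4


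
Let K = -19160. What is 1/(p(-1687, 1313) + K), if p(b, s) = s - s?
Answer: -1/19160 ≈ -5.2192e-5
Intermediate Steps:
p(b, s) = 0
1/(p(-1687, 1313) + K) = 1/(0 - 19160) = 1/(-19160) = -1/19160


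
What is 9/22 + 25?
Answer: 559/22 ≈ 25.409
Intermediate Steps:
9/22 + 25 = 559/22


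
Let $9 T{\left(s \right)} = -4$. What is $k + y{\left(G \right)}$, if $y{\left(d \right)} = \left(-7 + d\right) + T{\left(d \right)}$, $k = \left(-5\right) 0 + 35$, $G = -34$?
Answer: $- \frac{58}{9} \approx -6.4444$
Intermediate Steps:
$T{\left(s \right)} = - \frac{4}{9}$ ($T{\left(s \right)} = \frac{1}{9} \left(-4\right) = - \frac{4}{9}$)
$k = 35$ ($k = 0 + 35 = 35$)
$y{\left(d \right)} = - \frac{67}{9} + d$ ($y{\left(d \right)} = \left(-7 + d\right) - \frac{4}{9} = - \frac{67}{9} + d$)
$k + y{\left(G \right)} = 35 - \frac{373}{9} = - \frac{58}{9}$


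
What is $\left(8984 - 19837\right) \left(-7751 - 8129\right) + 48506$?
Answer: $172394146$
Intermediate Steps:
$\left(8984 - 19837\right) \left(-7751 - 8129\right) + 48506 = \left(-10853\right) \left(-15880\right) + 48506 = 172345640 + 48506 = 172394146$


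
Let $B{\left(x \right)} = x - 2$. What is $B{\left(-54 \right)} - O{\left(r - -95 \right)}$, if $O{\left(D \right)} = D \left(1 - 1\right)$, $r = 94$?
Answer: $-56$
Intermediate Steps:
$B{\left(x \right)} = -2 + x$
$O{\left(D \right)} = 0$ ($O{\left(D \right)} = D 0 = 0$)
$B{\left(-54 \right)} - O{\left(r - -95 \right)} = \left(-2 - 54\right) - 0 = -56 + 0 = -56$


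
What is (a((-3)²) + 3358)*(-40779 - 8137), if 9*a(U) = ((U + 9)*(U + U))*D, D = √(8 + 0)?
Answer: -164259928 - 3521952*√2 ≈ -1.6924e+8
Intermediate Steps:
D = 2*√2 (D = √8 = 2*√2 ≈ 2.8284)
a(U) = 4*U*√2*(9 + U)/9 (a(U) = (((U + 9)*(U + U))*(2*√2))/9 = (((9 + U)*(2*U))*(2*√2))/9 = ((2*U*(9 + U))*(2*√2))/9 = (4*U*√2*(9 + U))/9 = 4*U*√2*(9 + U)/9)
(a((-3)²) + 3358)*(-40779 - 8137) = ((4/9)*(-3)²*√2*(9 + (-3)²) + 3358)*(-40779 - 8137) = ((4/9)*9*√2*(9 + 9) + 3358)*(-48916) = ((4/9)*9*√2*18 + 3358)*(-48916) = (72*√2 + 3358)*(-48916) = (3358 + 72*√2)*(-48916) = -164259928 - 3521952*√2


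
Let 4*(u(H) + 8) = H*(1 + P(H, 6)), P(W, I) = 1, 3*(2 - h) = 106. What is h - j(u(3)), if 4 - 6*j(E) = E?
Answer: -421/12 ≈ -35.083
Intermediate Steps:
h = -100/3 (h = 2 - ⅓*106 = 2 - 106/3 = -100/3 ≈ -33.333)
u(H) = -8 + H/2 (u(H) = -8 + (H*(1 + 1))/4 = -8 + (H*2)/4 = -8 + (2*H)/4 = -8 + H/2)
j(E) = ⅔ - E/6
h - j(u(3)) = -100/3 - (⅔ - (-8 + (½)*3)/6) = -100/3 - (⅔ - (-8 + 3/2)/6) = -100/3 - (⅔ - ⅙*(-13/2)) = -100/3 - (⅔ + 13/12) = -100/3 - 1*7/4 = -100/3 - 7/4 = -421/12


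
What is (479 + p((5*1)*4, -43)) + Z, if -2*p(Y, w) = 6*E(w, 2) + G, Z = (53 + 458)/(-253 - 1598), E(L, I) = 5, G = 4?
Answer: 854651/1851 ≈ 461.72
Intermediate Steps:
Z = -511/1851 (Z = 511/(-1851) = 511*(-1/1851) = -511/1851 ≈ -0.27607)
p(Y, w) = -17 (p(Y, w) = -(6*5 + 4)/2 = -(30 + 4)/2 = -½*34 = -17)
(479 + p((5*1)*4, -43)) + Z = (479 - 17) - 511/1851 = 462 - 511/1851 = 854651/1851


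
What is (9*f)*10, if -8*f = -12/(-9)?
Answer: -15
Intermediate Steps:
f = -⅙ (f = -(-3)/(2*(-9)) = -(-3)*(-1)/(2*9) = -⅛*4/3 = -⅙ ≈ -0.16667)
(9*f)*10 = (9*(-⅙))*10 = -3/2*10 = -15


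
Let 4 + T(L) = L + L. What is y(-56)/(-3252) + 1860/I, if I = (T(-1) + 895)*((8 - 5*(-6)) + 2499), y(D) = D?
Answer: 33087682/1833634509 ≈ 0.018045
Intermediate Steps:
T(L) = -4 + 2*L (T(L) = -4 + (L + L) = -4 + 2*L)
I = 2255393 (I = ((-4 + 2*(-1)) + 895)*((8 - 5*(-6)) + 2499) = ((-4 - 2) + 895)*((8 + 30) + 2499) = (-6 + 895)*(38 + 2499) = 889*2537 = 2255393)
y(-56)/(-3252) + 1860/I = -56/(-3252) + 1860/2255393 = -56*(-1/3252) + 1860*(1/2255393) = 14/813 + 1860/2255393 = 33087682/1833634509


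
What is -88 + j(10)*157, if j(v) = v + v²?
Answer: 17182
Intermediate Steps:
-88 + j(10)*157 = -88 + (10*(1 + 10))*157 = -88 + (10*11)*157 = -88 + 110*157 = -88 + 17270 = 17182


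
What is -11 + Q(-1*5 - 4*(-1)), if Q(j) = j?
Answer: -12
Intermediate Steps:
-11 + Q(-1*5 - 4*(-1)) = -11 + (-1*5 - 4*(-1)) = -11 + (-5 + 4) = -11 - 1 = -12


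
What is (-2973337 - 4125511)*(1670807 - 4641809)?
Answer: 21090691605696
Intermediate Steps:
(-2973337 - 4125511)*(1670807 - 4641809) = -7098848*(-2971002) = 21090691605696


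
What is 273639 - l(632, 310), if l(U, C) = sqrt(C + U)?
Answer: 273639 - sqrt(942) ≈ 2.7361e+5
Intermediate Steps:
273639 - l(632, 310) = 273639 - sqrt(310 + 632) = 273639 - sqrt(942)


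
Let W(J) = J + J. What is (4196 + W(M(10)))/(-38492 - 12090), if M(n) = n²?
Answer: -314/3613 ≈ -0.086908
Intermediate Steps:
W(J) = 2*J
(4196 + W(M(10)))/(-38492 - 12090) = (4196 + 2*10²)/(-38492 - 12090) = (4196 + 2*100)/(-50582) = (4196 + 200)*(-1/50582) = 4396*(-1/50582) = -314/3613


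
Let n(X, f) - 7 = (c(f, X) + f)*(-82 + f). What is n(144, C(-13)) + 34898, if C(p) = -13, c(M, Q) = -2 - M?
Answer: 35095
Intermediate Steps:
n(X, f) = 171 - 2*f (n(X, f) = 7 + ((-2 - f) + f)*(-82 + f) = 7 - 2*(-82 + f) = 7 + (164 - 2*f) = 171 - 2*f)
n(144, C(-13)) + 34898 = (171 - 2*(-13)) + 34898 = (171 + 26) + 34898 = 197 + 34898 = 35095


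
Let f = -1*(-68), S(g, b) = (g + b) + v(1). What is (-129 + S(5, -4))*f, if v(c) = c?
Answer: -8636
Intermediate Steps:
S(g, b) = 1 + b + g (S(g, b) = (g + b) + 1 = (b + g) + 1 = 1 + b + g)
f = 68
(-129 + S(5, -4))*f = (-129 + (1 - 4 + 5))*68 = (-129 + 2)*68 = -127*68 = -8636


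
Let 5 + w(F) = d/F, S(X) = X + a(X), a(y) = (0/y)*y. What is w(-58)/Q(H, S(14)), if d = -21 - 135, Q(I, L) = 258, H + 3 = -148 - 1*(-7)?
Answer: -67/7482 ≈ -0.0089548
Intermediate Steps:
a(y) = 0 (a(y) = 0*y = 0)
S(X) = X (S(X) = X + 0 = X)
H = -144 (H = -3 + (-148 - 1*(-7)) = -3 + (-148 + 7) = -3 - 141 = -144)
d = -156
w(F) = -5 - 156/F
w(-58)/Q(H, S(14)) = (-5 - 156/(-58))/258 = (-5 - 156*(-1/58))*(1/258) = (-5 + 78/29)*(1/258) = -67/29*1/258 = -67/7482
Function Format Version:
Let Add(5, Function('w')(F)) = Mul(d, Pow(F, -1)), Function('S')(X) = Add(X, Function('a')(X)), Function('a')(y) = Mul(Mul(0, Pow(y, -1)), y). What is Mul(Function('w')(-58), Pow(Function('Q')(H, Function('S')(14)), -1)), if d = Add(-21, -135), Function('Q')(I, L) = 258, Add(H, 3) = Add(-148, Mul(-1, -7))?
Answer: Rational(-67, 7482) ≈ -0.0089548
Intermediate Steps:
Function('a')(y) = 0 (Function('a')(y) = Mul(0, y) = 0)
Function('S')(X) = X (Function('S')(X) = Add(X, 0) = X)
H = -144 (H = Add(-3, Add(-148, Mul(-1, -7))) = Add(-3, Add(-148, 7)) = Add(-3, -141) = -144)
d = -156
Function('w')(F) = Add(-5, Mul(-156, Pow(F, -1)))
Mul(Function('w')(-58), Pow(Function('Q')(H, Function('S')(14)), -1)) = Mul(Add(-5, Mul(-156, Pow(-58, -1))), Pow(258, -1)) = Mul(Add(-5, Mul(-156, Rational(-1, 58))), Rational(1, 258)) = Mul(Add(-5, Rational(78, 29)), Rational(1, 258)) = Mul(Rational(-67, 29), Rational(1, 258)) = Rational(-67, 7482)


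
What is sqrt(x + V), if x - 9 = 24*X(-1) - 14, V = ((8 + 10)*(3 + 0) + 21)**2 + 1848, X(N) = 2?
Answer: 2*sqrt(1879) ≈ 86.695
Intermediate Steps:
V = 7473 (V = (18*3 + 21)**2 + 1848 = (54 + 21)**2 + 1848 = 75**2 + 1848 = 5625 + 1848 = 7473)
x = 43 (x = 9 + (24*2 - 14) = 9 + (48 - 14) = 9 + 34 = 43)
sqrt(x + V) = sqrt(43 + 7473) = sqrt(7516) = 2*sqrt(1879)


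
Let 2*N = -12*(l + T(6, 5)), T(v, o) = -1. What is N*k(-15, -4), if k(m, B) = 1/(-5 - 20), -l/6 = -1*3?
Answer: 102/25 ≈ 4.0800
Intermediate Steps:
l = 18 (l = -(-6)*3 = -6*(-3) = 18)
k(m, B) = -1/25 (k(m, B) = 1/(-25) = -1/25)
N = -102 (N = (-12*(18 - 1))/2 = (-12*17)/2 = (½)*(-204) = -102)
N*k(-15, -4) = -102*(-1/25) = 102/25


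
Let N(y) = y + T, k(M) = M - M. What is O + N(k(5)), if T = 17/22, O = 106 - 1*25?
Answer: 1799/22 ≈ 81.773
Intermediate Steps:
O = 81 (O = 106 - 25 = 81)
k(M) = 0
T = 17/22 (T = 17*(1/22) = 17/22 ≈ 0.77273)
N(y) = 17/22 + y (N(y) = y + 17/22 = 17/22 + y)
O + N(k(5)) = 81 + (17/22 + 0) = 81 + 17/22 = 1799/22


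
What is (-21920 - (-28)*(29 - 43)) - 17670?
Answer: -39982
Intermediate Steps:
(-21920 - (-28)*(29 - 43)) - 17670 = (-21920 - (-28)*(-14)) - 17670 = (-21920 - 1*392) - 17670 = (-21920 - 392) - 17670 = -22312 - 17670 = -39982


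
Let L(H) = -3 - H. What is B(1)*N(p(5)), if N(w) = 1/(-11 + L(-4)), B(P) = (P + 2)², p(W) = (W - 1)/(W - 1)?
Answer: -9/10 ≈ -0.90000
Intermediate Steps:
p(W) = 1 (p(W) = (-1 + W)/(-1 + W) = 1)
B(P) = (2 + P)²
N(w) = -⅒ (N(w) = 1/(-11 + (-3 - 1*(-4))) = 1/(-11 + (-3 + 4)) = 1/(-11 + 1) = 1/(-10) = -⅒)
B(1)*N(p(5)) = (2 + 1)²*(-⅒) = 3²*(-⅒) = 9*(-⅒) = -9/10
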